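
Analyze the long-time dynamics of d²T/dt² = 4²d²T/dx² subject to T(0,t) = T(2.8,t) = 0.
Long-time behavior: T oscillates (no decay). Energy is conserved; the solution oscillates indefinitely as standing waves.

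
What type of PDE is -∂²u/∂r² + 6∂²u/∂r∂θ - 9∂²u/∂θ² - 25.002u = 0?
With A = -1, B = 6, C = -9, the discriminant is 0. This is a parabolic PDE.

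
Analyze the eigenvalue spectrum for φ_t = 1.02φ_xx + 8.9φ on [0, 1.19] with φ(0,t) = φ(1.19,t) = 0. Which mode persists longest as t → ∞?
Eigenvalues: λₙ = 1.02n²π²/1.19² - 8.9.
First three modes:
  n=1: λ₁ = 1.02π²/1.19² - 8.9 ≈ -1.791
  n=2: λ₂ = 4.08π²/1.19² - 8.9 ≈ 19.536
  n=3: λ₃ = 9.18π²/1.19² - 8.9 ≈ 55.081
Since 1.02π²/1.19² ≈ 7.109 < 8.9, λ₁ < 0.
The n=1 mode grows fastest (−λₙ is largest for n=1) → dominates.
Asymptotic: φ ~ c₁ sin(πx/1.19) e^{1.791t} (exponential growth at rate −λ₁ ≈ 1.791).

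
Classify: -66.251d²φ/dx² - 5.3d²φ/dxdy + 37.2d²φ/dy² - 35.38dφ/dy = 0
Hyperbolic (discriminant = 9886.2388).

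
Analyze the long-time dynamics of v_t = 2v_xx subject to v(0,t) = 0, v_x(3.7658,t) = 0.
Long-time behavior: v → 0. Heat escapes through the Dirichlet boundary.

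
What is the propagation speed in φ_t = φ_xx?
Infinite. The heat equation is parabolic, not hyperbolic, so disturbances propagate instantly.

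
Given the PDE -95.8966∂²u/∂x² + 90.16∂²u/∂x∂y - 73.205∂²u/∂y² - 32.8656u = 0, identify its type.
The second-order coefficients are A = -95.8966, B = 90.16, C = -73.205. Since B² - 4AC = -19951.616812 < 0, this is an elliptic PDE.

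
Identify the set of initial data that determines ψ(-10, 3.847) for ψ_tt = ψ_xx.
Domain of dependence: [-13.847, -6.153]. Signals travel at speed 1, so data within |x - -10| ≤ 1·3.847 = 3.847 can reach the point.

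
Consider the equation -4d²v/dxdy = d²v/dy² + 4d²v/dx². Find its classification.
Rewriting in standard form: -4d²v/dx² - 4d²v/dxdy - d²v/dy² = 0. Parabolic. (A = -4, B = -4, C = -1 gives B² - 4AC = 0.)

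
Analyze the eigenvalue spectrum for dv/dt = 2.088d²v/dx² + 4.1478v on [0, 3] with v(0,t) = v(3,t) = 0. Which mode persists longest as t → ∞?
Eigenvalues: λₙ = 2.088n²π²/3² - 4.1478.
First three modes:
  n=1: λ₁ = 2.088π²/3² - 4.1478 ≈ -1.858
  n=2: λ₂ = 8.352π²/3² - 4.1478 ≈ 5.011
  n=3: λ₃ = 18.792π²/3² - 4.1478 ≈ 16.46
Since 2.088π²/3² ≈ 2.29 < 4.1478, λ₁ < 0.
The n=1 mode grows fastest (−λₙ is largest for n=1) → dominates.
Asymptotic: v ~ c₁ sin(πx/3) e^{1.858t} (exponential growth at rate −λ₁ ≈ 1.858).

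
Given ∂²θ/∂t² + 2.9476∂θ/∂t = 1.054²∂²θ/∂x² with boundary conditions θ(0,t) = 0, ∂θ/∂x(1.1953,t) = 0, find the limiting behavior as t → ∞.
θ → 0. Damping (γ=2.9476) dissipates energy; oscillations decay exponentially.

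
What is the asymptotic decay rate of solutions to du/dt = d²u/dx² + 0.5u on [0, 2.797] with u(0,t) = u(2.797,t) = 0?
Eigenvalues: λₙ = n²π²/2.797² - 0.5.
First three modes:
  n=1: λ₁ = π²/2.797² - 0.5 ≈ 0.762
  n=2: λ₂ = 4π²/2.797² - 0.5 ≈ 4.546
  n=3: λ₃ = 9π²/2.797² - 0.5 ≈ 10.854
Since π²/2.797² ≈ 1.262 > 0.5, all λₙ > 0.
The n=1 mode decays slowest → dominates as t → ∞.
Asymptotic: u ~ c₁ sin(πx/2.797) e^{-λ₁t} with decay rate λ₁ ≈ 0.762.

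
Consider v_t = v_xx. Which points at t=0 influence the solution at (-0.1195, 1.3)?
The entire real line. The heat equation has infinite propagation speed: any initial disturbance instantly affects all points (though exponentially small far away).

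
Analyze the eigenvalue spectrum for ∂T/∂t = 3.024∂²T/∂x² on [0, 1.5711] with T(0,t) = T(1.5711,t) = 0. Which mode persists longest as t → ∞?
Eigenvalues: λₙ = 3.024n²π²/1.5711².
First three modes:
  n=1: λ₁ = 3.024π²/1.5711² ≈ 12.091
  n=2: λ₂ = 12.096π²/1.5711² ≈ 48.365 (4× faster decay)
  n=3: λ₃ = 27.216π²/1.5711² ≈ 108.822 (9× faster decay)
As t → ∞, higher modes decay exponentially faster. The n=1 mode dominates: T ~ c₁ sin(πx/1.5711) e^{-λ₁t}.
Decay rate: λ₁ = 3.024π²/1.5711² ≈ 12.091.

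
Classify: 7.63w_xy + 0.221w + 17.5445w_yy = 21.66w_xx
Rewriting in standard form: -21.66w_xx + 7.63w_xy + 17.5445w_yy + 0.221w = 0. Hyperbolic (discriminant = 1578.27238).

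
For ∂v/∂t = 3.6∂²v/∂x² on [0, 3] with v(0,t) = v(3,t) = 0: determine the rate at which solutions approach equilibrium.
Eigenvalues: λₙ = 3.6n²π²/3².
First three modes:
  n=1: λ₁ = 3.6π²/3² ≈ 3.948
  n=2: λ₂ = 14.4π²/3² ≈ 15.791 (4× faster decay)
  n=3: λ₃ = 32.4π²/3² ≈ 35.531 (9× faster decay)
As t → ∞, higher modes decay exponentially faster. The n=1 mode dominates: v ~ c₁ sin(πx/3) e^{-λ₁t}.
Decay rate: λ₁ = 3.6π²/3² ≈ 3.948.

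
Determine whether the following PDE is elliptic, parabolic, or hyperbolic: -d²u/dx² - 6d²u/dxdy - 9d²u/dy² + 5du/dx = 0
Coefficients: A = -1, B = -6, C = -9. B² - 4AC = 0, which is zero, so the equation is parabolic.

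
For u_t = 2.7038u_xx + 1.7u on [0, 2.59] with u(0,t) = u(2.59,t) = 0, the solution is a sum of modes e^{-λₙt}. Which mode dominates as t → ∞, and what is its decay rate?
Eigenvalues: λₙ = 2.7038n²π²/2.59² - 1.7.
First three modes:
  n=1: λ₁ = 2.7038π²/2.59² - 1.7 ≈ 2.278
  n=2: λ₂ = 10.8152π²/2.59² - 1.7 ≈ 14.212
  n=3: λ₃ = 24.3342π²/2.59² - 1.7 ≈ 34.103
Since 2.7038π²/2.59² ≈ 3.978 > 1.7, all λₙ > 0.
The n=1 mode decays slowest → dominates as t → ∞.
Asymptotic: u ~ c₁ sin(πx/2.59) e^{-λ₁t} with decay rate λ₁ ≈ 2.278.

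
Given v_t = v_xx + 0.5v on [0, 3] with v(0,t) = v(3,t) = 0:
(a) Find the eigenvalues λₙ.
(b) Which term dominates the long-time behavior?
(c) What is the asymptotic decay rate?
Eigenvalues: λₙ = n²π²/3² - 0.5.
First three modes:
  n=1: λ₁ = π²/3² - 0.5 ≈ 0.597
  n=2: λ₂ = 4π²/3² - 0.5 ≈ 3.886
  n=3: λ₃ = 9π²/3² - 0.5 ≈ 9.37
Since π²/3² ≈ 1.097 > 0.5, all λₙ > 0.
The n=1 mode decays slowest → dominates as t → ∞.
Asymptotic: v ~ c₁ sin(πx/3) e^{-λ₁t} with decay rate λ₁ ≈ 0.597.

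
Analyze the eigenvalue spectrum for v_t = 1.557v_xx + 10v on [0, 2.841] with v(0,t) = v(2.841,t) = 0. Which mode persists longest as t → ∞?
Eigenvalues: λₙ = 1.557n²π²/2.841² - 10.
First three modes:
  n=1: λ₁ = 1.557π²/2.841² - 10 ≈ -8.096
  n=2: λ₂ = 6.228π²/2.841² - 10 ≈ -2.384
  n=3: λ₃ = 14.013π²/2.841² - 10 ≈ 7.135
Since 1.557π²/2.841² ≈ 1.904 < 10, λ₁ < 0.
The n=1 mode grows fastest (−λₙ is largest for n=1) → dominates.
Asymptotic: v ~ c₁ sin(πx/2.841) e^{8.096t} (exponential growth at rate −λ₁ ≈ 8.096).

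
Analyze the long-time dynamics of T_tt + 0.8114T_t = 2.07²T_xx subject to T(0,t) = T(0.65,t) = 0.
Long-time behavior: T → 0. Damping (γ=0.8114) dissipates energy; oscillations decay exponentially.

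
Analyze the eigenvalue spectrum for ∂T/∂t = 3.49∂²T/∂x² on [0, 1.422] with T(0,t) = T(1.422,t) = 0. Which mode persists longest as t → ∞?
Eigenvalues: λₙ = 3.49n²π²/1.422².
First three modes:
  n=1: λ₁ = 3.49π²/1.422² ≈ 17.034
  n=2: λ₂ = 13.96π²/1.422² ≈ 68.137 (4× faster decay)
  n=3: λ₃ = 31.41π²/1.422² ≈ 153.309 (9× faster decay)
As t → ∞, higher modes decay exponentially faster. The n=1 mode dominates: T ~ c₁ sin(πx/1.422) e^{-λ₁t}.
Decay rate: λ₁ = 3.49π²/1.422² ≈ 17.034.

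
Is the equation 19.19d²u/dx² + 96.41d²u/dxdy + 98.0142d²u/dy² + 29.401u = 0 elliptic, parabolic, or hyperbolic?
Computing B² - 4AC with A = 19.19, B = 96.41, C = 98.0142: discriminant = 1771.318108 (positive). Answer: hyperbolic.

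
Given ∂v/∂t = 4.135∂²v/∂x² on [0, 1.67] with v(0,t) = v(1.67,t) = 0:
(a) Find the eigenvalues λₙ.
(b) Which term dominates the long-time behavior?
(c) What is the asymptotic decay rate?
Eigenvalues: λₙ = 4.135n²π²/1.67².
First three modes:
  n=1: λ₁ = 4.135π²/1.67² ≈ 14.633
  n=2: λ₂ = 16.54π²/1.67² ≈ 58.533 (4× faster decay)
  n=3: λ₃ = 37.215π²/1.67² ≈ 131.7 (9× faster decay)
As t → ∞, higher modes decay exponentially faster. The n=1 mode dominates: v ~ c₁ sin(πx/1.67) e^{-λ₁t}.
Decay rate: λ₁ = 4.135π²/1.67² ≈ 14.633.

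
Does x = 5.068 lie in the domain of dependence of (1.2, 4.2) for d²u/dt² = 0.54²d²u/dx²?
No. The domain of dependence is [-1.068, 3.468], and 5.068 is outside this interval.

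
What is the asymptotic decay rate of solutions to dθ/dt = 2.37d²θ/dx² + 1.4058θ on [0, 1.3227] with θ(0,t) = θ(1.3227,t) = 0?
Eigenvalues: λₙ = 2.37n²π²/1.3227² - 1.4058.
First three modes:
  n=1: λ₁ = 2.37π²/1.3227² - 1.4058 ≈ 11.964
  n=2: λ₂ = 9.48π²/1.3227² - 1.4058 ≈ 52.073
  n=3: λ₃ = 21.33π²/1.3227² - 1.4058 ≈ 118.923
Since 2.37π²/1.3227² ≈ 13.37 > 1.4058, all λₙ > 0.
The n=1 mode decays slowest → dominates as t → ∞.
Asymptotic: θ ~ c₁ sin(πx/1.3227) e^{-λ₁t} with decay rate λ₁ ≈ 11.964.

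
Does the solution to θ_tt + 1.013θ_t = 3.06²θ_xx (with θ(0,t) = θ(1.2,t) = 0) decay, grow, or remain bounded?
θ → 0. Damping (γ=1.013) dissipates energy; oscillations decay exponentially.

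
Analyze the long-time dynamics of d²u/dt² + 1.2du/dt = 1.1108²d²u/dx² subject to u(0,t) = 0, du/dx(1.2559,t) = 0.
Long-time behavior: u → 0. Damping (γ=1.2) dissipates energy; oscillations decay exponentially.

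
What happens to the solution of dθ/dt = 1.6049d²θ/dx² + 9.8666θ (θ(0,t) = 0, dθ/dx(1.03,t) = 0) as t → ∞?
θ grows unboundedly. Reaction dominates diffusion (r=9.8666 > κπ²/(4L²)≈3.73); solution grows exponentially.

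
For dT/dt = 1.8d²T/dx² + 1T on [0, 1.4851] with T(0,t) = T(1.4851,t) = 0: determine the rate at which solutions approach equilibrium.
Eigenvalues: λₙ = 1.8n²π²/1.4851² - 1.
First three modes:
  n=1: λ₁ = 1.8π²/1.4851² - 1 ≈ 7.055
  n=2: λ₂ = 7.2π²/1.4851² - 1 ≈ 31.22
  n=3: λ₃ = 16.2π²/1.4851² - 1 ≈ 71.494
Since 1.8π²/1.4851² ≈ 8.055 > 1, all λₙ > 0.
The n=1 mode decays slowest → dominates as t → ∞.
Asymptotic: T ~ c₁ sin(πx/1.4851) e^{-λ₁t} with decay rate λ₁ ≈ 7.055.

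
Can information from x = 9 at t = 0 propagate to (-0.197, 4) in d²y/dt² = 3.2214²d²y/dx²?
Yes. The domain of dependence is [-13.0826, 12.6886], and 9 ∈ [-13.0826, 12.6886].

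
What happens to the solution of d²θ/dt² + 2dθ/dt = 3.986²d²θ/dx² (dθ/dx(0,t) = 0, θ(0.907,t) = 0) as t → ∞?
θ → 0. Damping (γ=2) dissipates energy; oscillations decay exponentially.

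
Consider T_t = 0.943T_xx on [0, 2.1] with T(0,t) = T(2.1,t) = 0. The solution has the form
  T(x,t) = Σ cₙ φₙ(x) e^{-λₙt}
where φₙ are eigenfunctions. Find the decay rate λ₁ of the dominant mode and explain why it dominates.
Eigenvalues: λₙ = 0.943n²π²/2.1².
First three modes:
  n=1: λ₁ = 0.943π²/2.1² ≈ 2.11
  n=2: λ₂ = 3.772π²/2.1² ≈ 8.442 (4× faster decay)
  n=3: λ₃ = 8.487π²/2.1² ≈ 18.994 (9× faster decay)
As t → ∞, higher modes decay exponentially faster. The n=1 mode dominates: T ~ c₁ sin(πx/2.1) e^{-λ₁t}.
Decay rate: λ₁ = 0.943π²/2.1² ≈ 2.11.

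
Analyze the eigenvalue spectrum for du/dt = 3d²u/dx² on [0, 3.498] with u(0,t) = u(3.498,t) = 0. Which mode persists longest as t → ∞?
Eigenvalues: λₙ = 3n²π²/3.498².
First three modes:
  n=1: λ₁ = 3π²/3.498² ≈ 2.42
  n=2: λ₂ = 12π²/3.498² ≈ 9.679 (4× faster decay)
  n=3: λ₃ = 27π²/3.498² ≈ 21.778 (9× faster decay)
As t → ∞, higher modes decay exponentially faster. The n=1 mode dominates: u ~ c₁ sin(πx/3.498) e^{-λ₁t}.
Decay rate: λ₁ = 3π²/3.498² ≈ 2.42.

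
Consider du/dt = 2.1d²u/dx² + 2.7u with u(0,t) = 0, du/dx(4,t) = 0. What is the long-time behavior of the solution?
As t → ∞, u grows unboundedly. Reaction dominates diffusion (r=2.7 > κπ²/(4L²)≈0.32); solution grows exponentially.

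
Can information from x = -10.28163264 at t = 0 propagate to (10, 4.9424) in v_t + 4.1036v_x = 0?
Yes. The characteristic through (10, 4.9424) passes through x = -10.28163264.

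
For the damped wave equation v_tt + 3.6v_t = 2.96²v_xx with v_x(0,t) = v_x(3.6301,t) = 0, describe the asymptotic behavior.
v → constant (steady state). Damping (γ=3.6) dissipates the nonconstant modes; with Neumann BCs the spatial average obeys M''+γM'=0 and tends to a finite limit.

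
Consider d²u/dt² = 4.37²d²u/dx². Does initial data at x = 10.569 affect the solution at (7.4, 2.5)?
Yes. The domain of dependence is [-3.525, 18.325], and 10.569 ∈ [-3.525, 18.325].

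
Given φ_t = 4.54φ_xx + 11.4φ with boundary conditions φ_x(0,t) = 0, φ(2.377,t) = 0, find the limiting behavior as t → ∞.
φ grows unboundedly. Reaction dominates diffusion (r=11.4 > κπ²/(4L²)≈1.98); solution grows exponentially.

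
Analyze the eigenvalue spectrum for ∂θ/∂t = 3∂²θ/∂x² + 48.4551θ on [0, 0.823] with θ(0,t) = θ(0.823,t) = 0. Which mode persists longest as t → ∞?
Eigenvalues: λₙ = 3n²π²/0.823² - 48.4551.
First three modes:
  n=1: λ₁ = 3π²/0.823² - 48.4551 ≈ -4.741
  n=2: λ₂ = 12π²/0.823² - 48.4551 ≈ 126.401
  n=3: λ₃ = 27π²/0.823² - 48.4551 ≈ 344.972
Since 3π²/0.823² ≈ 43.714 < 48.4551, λ₁ < 0.
The n=1 mode grows fastest (−λₙ is largest for n=1) → dominates.
Asymptotic: θ ~ c₁ sin(πx/0.823) e^{4.741t} (exponential growth at rate −λ₁ ≈ 4.741).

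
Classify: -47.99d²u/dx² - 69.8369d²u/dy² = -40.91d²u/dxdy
Rewriting in standard form: -47.99d²u/dx² + 40.91d²u/dxdy - 69.8369d²u/dy² = 0. Elliptic (discriminant = -11732.263224).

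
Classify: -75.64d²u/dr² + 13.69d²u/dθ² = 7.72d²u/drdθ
Rewriting in standard form: -75.64d²u/dr² - 7.72d²u/drdθ + 13.69d²u/dθ² = 0. Hyperbolic (discriminant = 4201.6448).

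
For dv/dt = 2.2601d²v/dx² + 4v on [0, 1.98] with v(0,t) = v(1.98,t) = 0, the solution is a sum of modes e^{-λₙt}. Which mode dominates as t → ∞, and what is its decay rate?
Eigenvalues: λₙ = 2.2601n²π²/1.98² - 4.
First three modes:
  n=1: λ₁ = 2.2601π²/1.98² - 4 ≈ 1.69
  n=2: λ₂ = 9.0404π²/1.98² - 4 ≈ 18.759
  n=3: λ₃ = 20.3409π²/1.98² - 4 ≈ 47.208
Since 2.2601π²/1.98² ≈ 5.69 > 4, all λₙ > 0.
The n=1 mode decays slowest → dominates as t → ∞.
Asymptotic: v ~ c₁ sin(πx/1.98) e^{-λ₁t} with decay rate λ₁ ≈ 1.69.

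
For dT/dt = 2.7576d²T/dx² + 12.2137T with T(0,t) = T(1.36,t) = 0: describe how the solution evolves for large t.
T → 0. Diffusion dominates reaction (r=12.2137 < κπ²/L²≈14.71); solution decays.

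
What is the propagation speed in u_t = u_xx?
Infinite. The heat equation is parabolic, not hyperbolic, so disturbances propagate instantly.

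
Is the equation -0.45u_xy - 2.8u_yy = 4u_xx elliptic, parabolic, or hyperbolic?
Rewriting in standard form: -4u_xx - 0.45u_xy - 2.8u_yy = 0. Computing B² - 4AC with A = -4, B = -0.45, C = -2.8: discriminant = -44.5975 (negative). Answer: elliptic.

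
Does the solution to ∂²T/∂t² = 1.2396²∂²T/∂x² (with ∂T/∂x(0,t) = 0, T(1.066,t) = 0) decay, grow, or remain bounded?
T oscillates (no decay). Energy is conserved; the solution oscillates indefinitely as standing waves.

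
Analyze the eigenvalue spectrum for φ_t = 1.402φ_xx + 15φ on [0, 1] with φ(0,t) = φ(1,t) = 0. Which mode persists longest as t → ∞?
Eigenvalues: λₙ = 1.402n²π²/1² - 15.
First three modes:
  n=1: λ₁ = 1.402π² - 15 ≈ -1.163
  n=2: λ₂ = 5.608π² - 15 ≈ 40.349
  n=3: λ₃ = 12.618π² - 15 ≈ 109.535
Since 1.402π² ≈ 13.837 < 15, λ₁ < 0.
The n=1 mode grows fastest (−λₙ is largest for n=1) → dominates.
Asymptotic: φ ~ c₁ sin(πx/1) e^{1.163t} (exponential growth at rate −λ₁ ≈ 1.163).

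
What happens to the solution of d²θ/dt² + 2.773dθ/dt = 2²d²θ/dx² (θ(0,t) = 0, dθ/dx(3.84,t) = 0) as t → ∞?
θ → 0. Damping (γ=2.773) dissipates energy; oscillations decay exponentially.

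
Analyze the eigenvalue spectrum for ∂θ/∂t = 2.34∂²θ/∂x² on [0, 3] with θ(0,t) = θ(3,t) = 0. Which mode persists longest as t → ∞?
Eigenvalues: λₙ = 2.34n²π²/3².
First three modes:
  n=1: λ₁ = 2.34π²/3² ≈ 2.566
  n=2: λ₂ = 9.36π²/3² ≈ 10.264 (4× faster decay)
  n=3: λ₃ = 21.06π²/3² ≈ 23.095 (9× faster decay)
As t → ∞, higher modes decay exponentially faster. The n=1 mode dominates: θ ~ c₁ sin(πx/3) e^{-λ₁t}.
Decay rate: λ₁ = 2.34π²/3² ≈ 2.566.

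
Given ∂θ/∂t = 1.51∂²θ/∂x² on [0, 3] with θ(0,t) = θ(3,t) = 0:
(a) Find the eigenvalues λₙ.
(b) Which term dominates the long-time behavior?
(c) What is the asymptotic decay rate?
Eigenvalues: λₙ = 1.51n²π²/3².
First three modes:
  n=1: λ₁ = 1.51π²/3² ≈ 1.656
  n=2: λ₂ = 6.04π²/3² ≈ 6.624 (4× faster decay)
  n=3: λ₃ = 13.59π²/3² ≈ 14.903 (9× faster decay)
As t → ∞, higher modes decay exponentially faster. The n=1 mode dominates: θ ~ c₁ sin(πx/3) e^{-λ₁t}.
Decay rate: λ₁ = 1.51π²/3² ≈ 1.656.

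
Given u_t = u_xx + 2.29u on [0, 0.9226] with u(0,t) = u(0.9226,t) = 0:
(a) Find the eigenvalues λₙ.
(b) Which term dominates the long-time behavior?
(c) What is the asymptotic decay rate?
Eigenvalues: λₙ = n²π²/0.9226² - 2.29.
First three modes:
  n=1: λ₁ = π²/0.9226² - 2.29 ≈ 9.305
  n=2: λ₂ = 4π²/0.9226² - 2.29 ≈ 44.09
  n=3: λ₃ = 9π²/0.9226² - 2.29 ≈ 102.066
Since π²/0.9226² ≈ 11.595 > 2.29, all λₙ > 0.
The n=1 mode decays slowest → dominates as t → ∞.
Asymptotic: u ~ c₁ sin(πx/0.9226) e^{-λ₁t} with decay rate λ₁ ≈ 9.305.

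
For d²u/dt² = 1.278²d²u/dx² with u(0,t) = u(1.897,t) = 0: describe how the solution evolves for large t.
u oscillates (no decay). Energy is conserved; the solution oscillates indefinitely as standing waves.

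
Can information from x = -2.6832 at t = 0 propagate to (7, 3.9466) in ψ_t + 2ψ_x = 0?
No. Only data at x = -0.8932 affects (7, 3.9466). Advection has one-way propagation along characteristics.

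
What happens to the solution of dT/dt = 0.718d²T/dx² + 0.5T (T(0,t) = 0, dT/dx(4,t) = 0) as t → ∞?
T grows unboundedly. Reaction dominates diffusion (r=0.5 > κπ²/(4L²)≈0.11); solution grows exponentially.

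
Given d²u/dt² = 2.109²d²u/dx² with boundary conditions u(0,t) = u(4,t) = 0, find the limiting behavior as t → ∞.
u oscillates (no decay). Energy is conserved; the solution oscillates indefinitely as standing waves.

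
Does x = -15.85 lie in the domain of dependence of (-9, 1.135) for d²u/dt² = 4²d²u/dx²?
No. The domain of dependence is [-13.54, -4.46], and -15.85 is outside this interval.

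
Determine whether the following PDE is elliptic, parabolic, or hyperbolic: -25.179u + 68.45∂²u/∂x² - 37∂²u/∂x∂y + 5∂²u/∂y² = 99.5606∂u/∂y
Rewriting in standard form: 68.45∂²u/∂x² - 37∂²u/∂x∂y + 5∂²u/∂y² - 99.5606∂u/∂y - 25.179u = 0. Coefficients: A = 68.45, B = -37, C = 5. B² - 4AC = 0, which is zero, so the equation is parabolic.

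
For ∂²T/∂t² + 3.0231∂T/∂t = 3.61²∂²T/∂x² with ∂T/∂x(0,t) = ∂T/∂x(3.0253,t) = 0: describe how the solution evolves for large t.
T → constant (steady state). Damping (γ=3.0231) dissipates the nonconstant modes; with Neumann BCs the spatial average obeys M''+γM'=0 and tends to a finite limit.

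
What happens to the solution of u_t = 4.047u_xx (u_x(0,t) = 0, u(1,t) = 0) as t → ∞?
u → 0. Heat escapes through the Dirichlet boundary.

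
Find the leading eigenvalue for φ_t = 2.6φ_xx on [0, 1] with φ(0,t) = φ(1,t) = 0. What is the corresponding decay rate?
Eigenvalues: λₙ = 2.6n²π².
First three modes:
  n=1: λ₁ = 2.6π² ≈ 25.661
  n=2: λ₂ = 10.4π² ≈ 102.644 (4× faster decay)
  n=3: λ₃ = 23.4π² ≈ 230.949 (9× faster decay)
As t → ∞, higher modes decay exponentially faster. The n=1 mode dominates: φ ~ c₁ sin(πx) e^{-λ₁t}.
Decay rate: λ₁ = 2.6π² ≈ 25.661.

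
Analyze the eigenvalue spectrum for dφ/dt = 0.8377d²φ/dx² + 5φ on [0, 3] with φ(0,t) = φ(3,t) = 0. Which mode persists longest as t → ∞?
Eigenvalues: λₙ = 0.8377n²π²/3² - 5.
First three modes:
  n=1: λ₁ = 0.8377π²/3² - 5 ≈ -4.081
  n=2: λ₂ = 3.3508π²/3² - 5 ≈ -1.325
  n=3: λ₃ = 7.5393π²/3² - 5 ≈ 3.268
Since 0.8377π²/3² ≈ 0.919 < 5, λ₁ < 0.
The n=1 mode grows fastest (−λₙ is largest for n=1) → dominates.
Asymptotic: φ ~ c₁ sin(πx/3) e^{4.081t} (exponential growth at rate −λ₁ ≈ 4.081).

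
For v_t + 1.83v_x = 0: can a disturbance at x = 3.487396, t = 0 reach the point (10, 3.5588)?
Yes. The characteristic through (10, 3.5588) passes through x = 3.487396.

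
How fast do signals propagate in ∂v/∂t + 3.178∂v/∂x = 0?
Speed = 3.178. Information travels along x - 3.178t = const (rightward).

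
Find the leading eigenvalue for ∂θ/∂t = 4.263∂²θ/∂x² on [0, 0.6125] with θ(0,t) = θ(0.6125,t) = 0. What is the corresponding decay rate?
Eigenvalues: λₙ = 4.263n²π²/0.6125².
First three modes:
  n=1: λ₁ = 4.263π²/0.6125² ≈ 112.151
  n=2: λ₂ = 17.052π²/0.6125² ≈ 448.604 (4× faster decay)
  n=3: λ₃ = 38.367π²/0.6125² ≈ 1009.358 (9× faster decay)
As t → ∞, higher modes decay exponentially faster. The n=1 mode dominates: θ ~ c₁ sin(πx/0.6125) e^{-λ₁t}.
Decay rate: λ₁ = 4.263π²/0.6125² ≈ 112.151.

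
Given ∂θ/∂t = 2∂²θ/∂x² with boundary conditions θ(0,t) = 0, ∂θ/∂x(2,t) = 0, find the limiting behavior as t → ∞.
θ → 0. Heat escapes through the Dirichlet boundary.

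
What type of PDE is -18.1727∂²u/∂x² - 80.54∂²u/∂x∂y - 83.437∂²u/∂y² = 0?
With A = -18.1727, B = -80.54, C = -83.437, the discriminant is 421.5893204. This is a hyperbolic PDE.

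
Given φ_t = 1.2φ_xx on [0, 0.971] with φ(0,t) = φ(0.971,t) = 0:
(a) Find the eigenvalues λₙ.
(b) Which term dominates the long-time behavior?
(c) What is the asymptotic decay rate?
Eigenvalues: λₙ = 1.2n²π²/0.971².
First three modes:
  n=1: λ₁ = 1.2π²/0.971² ≈ 12.562
  n=2: λ₂ = 4.8π²/0.971² ≈ 50.246 (4× faster decay)
  n=3: λ₃ = 10.8π²/0.971² ≈ 113.054 (9× faster decay)
As t → ∞, higher modes decay exponentially faster. The n=1 mode dominates: φ ~ c₁ sin(πx/0.971) e^{-λ₁t}.
Decay rate: λ₁ = 1.2π²/0.971² ≈ 12.562.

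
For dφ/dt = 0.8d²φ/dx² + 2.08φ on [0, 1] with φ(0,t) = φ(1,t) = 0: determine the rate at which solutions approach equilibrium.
Eigenvalues: λₙ = 0.8n²π²/1² - 2.08.
First three modes:
  n=1: λ₁ = 0.8π² - 2.08 ≈ 5.816
  n=2: λ₂ = 3.2π² - 2.08 ≈ 29.503
  n=3: λ₃ = 7.2π² - 2.08 ≈ 68.981
Since 0.8π² ≈ 7.896 > 2.08, all λₙ > 0.
The n=1 mode decays slowest → dominates as t → ∞.
Asymptotic: φ ~ c₁ sin(πx/1) e^{-λ₁t} with decay rate λ₁ ≈ 5.816.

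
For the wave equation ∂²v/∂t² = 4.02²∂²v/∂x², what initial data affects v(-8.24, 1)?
Domain of dependence: [-12.26, -4.22]. Signals travel at speed 4.02, so data within |x - -8.24| ≤ 4.02·1 = 4.02 can reach the point.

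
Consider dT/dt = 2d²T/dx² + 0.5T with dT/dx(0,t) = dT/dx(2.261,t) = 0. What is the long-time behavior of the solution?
As t → ∞, T grows unboundedly. With Neumann BCs the constant mode has diffusion eigenvalue 0, so any r > 0 makes it grow like e^(0.5t); solution grows exponentially.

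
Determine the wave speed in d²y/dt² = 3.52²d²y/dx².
Speed = 3.52. Information travels along characteristics x = x₀ ± 3.52t.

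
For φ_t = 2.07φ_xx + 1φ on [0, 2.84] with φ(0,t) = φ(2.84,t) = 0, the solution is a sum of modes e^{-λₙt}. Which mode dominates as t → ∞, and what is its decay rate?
Eigenvalues: λₙ = 2.07n²π²/2.84² - 1.
First three modes:
  n=1: λ₁ = 2.07π²/2.84² - 1 ≈ 1.533
  n=2: λ₂ = 8.28π²/2.84² - 1 ≈ 9.132
  n=3: λ₃ = 18.63π²/2.84² - 1 ≈ 21.797
Since 2.07π²/2.84² ≈ 2.533 > 1, all λₙ > 0.
The n=1 mode decays slowest → dominates as t → ∞.
Asymptotic: φ ~ c₁ sin(πx/2.84) e^{-λ₁t} with decay rate λ₁ ≈ 1.533.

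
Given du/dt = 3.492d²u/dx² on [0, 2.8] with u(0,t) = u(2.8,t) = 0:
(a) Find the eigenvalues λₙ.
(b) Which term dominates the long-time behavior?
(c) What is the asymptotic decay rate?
Eigenvalues: λₙ = 3.492n²π²/2.8².
First three modes:
  n=1: λ₁ = 3.492π²/2.8² ≈ 4.396
  n=2: λ₂ = 13.968π²/2.8² ≈ 17.584 (4× faster decay)
  n=3: λ₃ = 31.428π²/2.8² ≈ 39.564 (9× faster decay)
As t → ∞, higher modes decay exponentially faster. The n=1 mode dominates: u ~ c₁ sin(πx/2.8) e^{-λ₁t}.
Decay rate: λ₁ = 3.492π²/2.8² ≈ 4.396.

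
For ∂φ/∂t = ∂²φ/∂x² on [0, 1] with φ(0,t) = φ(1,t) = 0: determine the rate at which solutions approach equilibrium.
Eigenvalues: λₙ = n²π².
First three modes:
  n=1: λ₁ = π² ≈ 9.87
  n=2: λ₂ = 4π² ≈ 39.478 (4× faster decay)
  n=3: λ₃ = 9π² ≈ 88.826 (9× faster decay)
As t → ∞, higher modes decay exponentially faster. The n=1 mode dominates: φ ~ c₁ sin(πx) e^{-λ₁t}.
Decay rate: λ₁ = π² ≈ 9.87.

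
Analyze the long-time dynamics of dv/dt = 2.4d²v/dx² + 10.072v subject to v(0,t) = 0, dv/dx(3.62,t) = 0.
Long-time behavior: v grows unboundedly. Reaction dominates diffusion (r=10.072 > κπ²/(4L²)≈0.45); solution grows exponentially.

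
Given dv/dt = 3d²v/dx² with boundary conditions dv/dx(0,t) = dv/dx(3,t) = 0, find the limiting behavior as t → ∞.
v → constant (steady state). Heat is conserved (no flux at boundaries); solution approaches the spatial average.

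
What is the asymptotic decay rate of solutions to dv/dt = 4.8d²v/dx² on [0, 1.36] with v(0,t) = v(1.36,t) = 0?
Eigenvalues: λₙ = 4.8n²π²/1.36².
First three modes:
  n=1: λ₁ = 4.8π²/1.36² ≈ 25.613
  n=2: λ₂ = 19.2π²/1.36² ≈ 102.453 (4× faster decay)
  n=3: λ₃ = 43.2π²/1.36² ≈ 230.518 (9× faster decay)
As t → ∞, higher modes decay exponentially faster. The n=1 mode dominates: v ~ c₁ sin(πx/1.36) e^{-λ₁t}.
Decay rate: λ₁ = 4.8π²/1.36² ≈ 25.613.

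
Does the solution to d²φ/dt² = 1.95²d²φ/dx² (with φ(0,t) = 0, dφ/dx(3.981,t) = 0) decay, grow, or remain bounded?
φ oscillates (no decay). Energy is conserved; the solution oscillates indefinitely as standing waves.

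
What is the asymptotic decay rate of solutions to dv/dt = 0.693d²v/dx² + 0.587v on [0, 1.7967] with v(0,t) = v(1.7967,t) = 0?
Eigenvalues: λₙ = 0.693n²π²/1.7967² - 0.587.
First three modes:
  n=1: λ₁ = 0.693π²/1.7967² - 0.587 ≈ 1.532
  n=2: λ₂ = 2.772π²/1.7967² - 0.587 ≈ 7.888
  n=3: λ₃ = 6.237π²/1.7967² - 0.587 ≈ 18.482
Since 0.693π²/1.7967² ≈ 2.119 > 0.587, all λₙ > 0.
The n=1 mode decays slowest → dominates as t → ∞.
Asymptotic: v ~ c₁ sin(πx/1.7967) e^{-λ₁t} with decay rate λ₁ ≈ 1.532.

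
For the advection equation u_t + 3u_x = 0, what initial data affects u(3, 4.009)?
A single point: x = -9.027. The characteristic through (3, 4.009) is x - 3t = const, so x = 3 - 3·4.009 = -9.027.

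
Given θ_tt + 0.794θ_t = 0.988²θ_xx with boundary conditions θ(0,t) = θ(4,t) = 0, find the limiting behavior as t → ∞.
θ → 0. Damping (γ=0.794) dissipates energy; oscillations decay exponentially.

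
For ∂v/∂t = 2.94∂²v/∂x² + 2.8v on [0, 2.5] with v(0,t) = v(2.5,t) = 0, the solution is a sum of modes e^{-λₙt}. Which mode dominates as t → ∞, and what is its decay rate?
Eigenvalues: λₙ = 2.94n²π²/2.5² - 2.8.
First three modes:
  n=1: λ₁ = 2.94π²/2.5² - 2.8 ≈ 1.843
  n=2: λ₂ = 11.76π²/2.5² - 2.8 ≈ 15.771
  n=3: λ₃ = 26.46π²/2.5² - 2.8 ≈ 38.984
Since 2.94π²/2.5² ≈ 4.643 > 2.8, all λₙ > 0.
The n=1 mode decays slowest → dominates as t → ∞.
Asymptotic: v ~ c₁ sin(πx/2.5) e^{-λ₁t} with decay rate λ₁ ≈ 1.843.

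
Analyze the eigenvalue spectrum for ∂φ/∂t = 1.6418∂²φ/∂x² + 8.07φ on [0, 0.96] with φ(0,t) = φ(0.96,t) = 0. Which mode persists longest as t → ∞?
Eigenvalues: λₙ = 1.6418n²π²/0.96² - 8.07.
First three modes:
  n=1: λ₁ = 1.6418π²/0.96² - 8.07 ≈ 9.512
  n=2: λ₂ = 6.5672π²/0.96² - 8.07 ≈ 62.259
  n=3: λ₃ = 14.7762π²/0.96² - 8.07 ≈ 150.171
Since 1.6418π²/0.96² ≈ 17.582 > 8.07, all λₙ > 0.
The n=1 mode decays slowest → dominates as t → ∞.
Asymptotic: φ ~ c₁ sin(πx/0.96) e^{-λ₁t} with decay rate λ₁ ≈ 9.512.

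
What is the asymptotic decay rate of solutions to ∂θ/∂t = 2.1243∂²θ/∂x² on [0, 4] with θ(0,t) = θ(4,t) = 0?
Eigenvalues: λₙ = 2.1243n²π²/4².
First three modes:
  n=1: λ₁ = 2.1243π²/4² ≈ 1.31
  n=2: λ₂ = 8.4972π²/4² ≈ 5.242 (4× faster decay)
  n=3: λ₃ = 19.1187π²/4² ≈ 11.793 (9× faster decay)
As t → ∞, higher modes decay exponentially faster. The n=1 mode dominates: θ ~ c₁ sin(πx/4) e^{-λ₁t}.
Decay rate: λ₁ = 2.1243π²/4² ≈ 1.31.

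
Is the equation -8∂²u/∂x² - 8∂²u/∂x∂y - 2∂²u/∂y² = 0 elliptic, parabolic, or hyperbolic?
Computing B² - 4AC with A = -8, B = -8, C = -2: discriminant = 0 (zero). Answer: parabolic.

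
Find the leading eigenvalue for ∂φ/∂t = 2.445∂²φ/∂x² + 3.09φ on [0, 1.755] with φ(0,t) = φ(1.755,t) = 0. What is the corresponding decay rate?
Eigenvalues: λₙ = 2.445n²π²/1.755² - 3.09.
First three modes:
  n=1: λ₁ = 2.445π²/1.755² - 3.09 ≈ 4.745
  n=2: λ₂ = 9.78π²/1.755² - 3.09 ≈ 28.249
  n=3: λ₃ = 22.005π²/1.755² - 3.09 ≈ 67.423
Since 2.445π²/1.755² ≈ 7.835 > 3.09, all λₙ > 0.
The n=1 mode decays slowest → dominates as t → ∞.
Asymptotic: φ ~ c₁ sin(πx/1.755) e^{-λ₁t} with decay rate λ₁ ≈ 4.745.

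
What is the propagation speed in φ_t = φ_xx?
Infinite. The heat equation is parabolic, not hyperbolic, so disturbances propagate instantly.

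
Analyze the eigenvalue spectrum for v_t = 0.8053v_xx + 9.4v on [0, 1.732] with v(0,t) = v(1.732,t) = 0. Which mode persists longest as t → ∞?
Eigenvalues: λₙ = 0.8053n²π²/1.732² - 9.4.
First three modes:
  n=1: λ₁ = 0.8053π²/1.732² - 9.4 ≈ -6.751
  n=2: λ₂ = 3.2212π²/1.732² - 9.4 ≈ 1.198
  n=3: λ₃ = 7.2477π²/1.732² - 9.4 ≈ 14.445
Since 0.8053π²/1.732² ≈ 2.649 < 9.4, λ₁ < 0.
The n=1 mode grows fastest (−λₙ is largest for n=1) → dominates.
Asymptotic: v ~ c₁ sin(πx/1.732) e^{6.751t} (exponential growth at rate −λ₁ ≈ 6.751).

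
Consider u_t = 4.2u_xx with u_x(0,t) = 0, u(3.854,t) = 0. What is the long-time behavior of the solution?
As t → ∞, u → 0. Heat escapes through the Dirichlet boundary.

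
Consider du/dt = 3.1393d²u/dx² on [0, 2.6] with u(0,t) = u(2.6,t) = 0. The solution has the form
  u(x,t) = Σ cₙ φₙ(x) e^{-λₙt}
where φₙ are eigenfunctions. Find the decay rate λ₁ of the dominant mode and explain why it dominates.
Eigenvalues: λₙ = 3.1393n²π²/2.6².
First three modes:
  n=1: λ₁ = 3.1393π²/2.6² ≈ 4.583
  n=2: λ₂ = 12.5572π²/2.6² ≈ 18.334 (4× faster decay)
  n=3: λ₃ = 28.2537π²/2.6² ≈ 41.25 (9× faster decay)
As t → ∞, higher modes decay exponentially faster. The n=1 mode dominates: u ~ c₁ sin(πx/2.6) e^{-λ₁t}.
Decay rate: λ₁ = 3.1393π²/2.6² ≈ 4.583.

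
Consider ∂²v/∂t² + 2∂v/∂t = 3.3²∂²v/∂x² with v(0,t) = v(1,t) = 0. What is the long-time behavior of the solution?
As t → ∞, v → 0. Damping (γ=2) dissipates energy; oscillations decay exponentially.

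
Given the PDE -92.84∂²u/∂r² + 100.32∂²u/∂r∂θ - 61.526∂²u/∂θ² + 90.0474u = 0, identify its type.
The second-order coefficients are A = -92.84, B = 100.32, C = -61.526. Since B² - 4AC = -12784.19296 < 0, this is an elliptic PDE.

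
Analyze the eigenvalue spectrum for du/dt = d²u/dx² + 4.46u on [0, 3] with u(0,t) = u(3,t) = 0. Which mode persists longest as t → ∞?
Eigenvalues: λₙ = n²π²/3² - 4.46.
First three modes:
  n=1: λ₁ = π²/3² - 4.46 ≈ -3.363
  n=2: λ₂ = 4π²/3² - 4.46 ≈ -0.074
  n=3: λ₃ = 9π²/3² - 4.46 ≈ 5.41
Since π²/3² ≈ 1.097 < 4.46, λ₁ < 0.
The n=1 mode grows fastest (−λₙ is largest for n=1) → dominates.
Asymptotic: u ~ c₁ sin(πx/3) e^{3.363t} (exponential growth at rate −λ₁ ≈ 3.363).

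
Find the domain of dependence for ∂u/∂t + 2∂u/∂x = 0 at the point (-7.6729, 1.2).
A single point: x = -10.0729. The characteristic through (-7.6729, 1.2) is x - 2t = const, so x = -7.6729 - 2·1.2 = -10.0729.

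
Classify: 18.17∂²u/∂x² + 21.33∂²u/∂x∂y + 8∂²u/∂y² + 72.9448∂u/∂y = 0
Elliptic (discriminant = -126.4711).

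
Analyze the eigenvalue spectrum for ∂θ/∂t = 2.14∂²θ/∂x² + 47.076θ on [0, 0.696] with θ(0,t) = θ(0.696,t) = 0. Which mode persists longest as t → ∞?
Eigenvalues: λₙ = 2.14n²π²/0.696² - 47.076.
First three modes:
  n=1: λ₁ = 2.14π²/0.696² - 47.076 ≈ -3.475
  n=2: λ₂ = 8.56π²/0.696² - 47.076 ≈ 127.327
  n=3: λ₃ = 19.26π²/0.696² - 47.076 ≈ 345.332
Since 2.14π²/0.696² ≈ 43.601 < 47.076, λ₁ < 0.
The n=1 mode grows fastest (−λₙ is largest for n=1) → dominates.
Asymptotic: θ ~ c₁ sin(πx/0.696) e^{3.475t} (exponential growth at rate −λ₁ ≈ 3.475).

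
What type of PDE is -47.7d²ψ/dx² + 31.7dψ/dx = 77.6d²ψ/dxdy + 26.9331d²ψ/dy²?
Rewriting in standard form: -47.7d²ψ/dx² - 77.6d²ψ/dxdy - 26.9331d²ψ/dy² + 31.7dψ/dx = 0. With A = -47.7, B = -77.6, C = -26.9331, the discriminant is 882.92452. This is a hyperbolic PDE.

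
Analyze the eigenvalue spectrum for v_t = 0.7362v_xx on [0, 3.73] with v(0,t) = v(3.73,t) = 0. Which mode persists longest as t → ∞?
Eigenvalues: λₙ = 0.7362n²π²/3.73².
First three modes:
  n=1: λ₁ = 0.7362π²/3.73² ≈ 0.522
  n=2: λ₂ = 2.9448π²/3.73² ≈ 2.089 (4× faster decay)
  n=3: λ₃ = 6.6258π²/3.73² ≈ 4.7 (9× faster decay)
As t → ∞, higher modes decay exponentially faster. The n=1 mode dominates: v ~ c₁ sin(πx/3.73) e^{-λ₁t}.
Decay rate: λ₁ = 0.7362π²/3.73² ≈ 0.522.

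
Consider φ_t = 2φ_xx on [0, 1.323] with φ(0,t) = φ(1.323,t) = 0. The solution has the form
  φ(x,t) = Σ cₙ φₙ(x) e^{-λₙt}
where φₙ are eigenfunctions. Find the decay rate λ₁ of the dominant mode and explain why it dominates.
Eigenvalues: λₙ = 2n²π²/1.323².
First three modes:
  n=1: λ₁ = 2π²/1.323² ≈ 11.277
  n=2: λ₂ = 8π²/1.323² ≈ 45.11 (4× faster decay)
  n=3: λ₃ = 18π²/1.323² ≈ 101.497 (9× faster decay)
As t → ∞, higher modes decay exponentially faster. The n=1 mode dominates: φ ~ c₁ sin(πx/1.323) e^{-λ₁t}.
Decay rate: λ₁ = 2π²/1.323² ≈ 11.277.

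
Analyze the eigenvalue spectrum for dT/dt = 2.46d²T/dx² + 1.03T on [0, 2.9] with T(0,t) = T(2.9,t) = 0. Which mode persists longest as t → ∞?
Eigenvalues: λₙ = 2.46n²π²/2.9² - 1.03.
First three modes:
  n=1: λ₁ = 2.46π²/2.9² - 1.03 ≈ 1.857
  n=2: λ₂ = 9.84π²/2.9² - 1.03 ≈ 10.518
  n=3: λ₃ = 22.14π²/2.9² - 1.03 ≈ 24.953
Since 2.46π²/2.9² ≈ 2.887 > 1.03, all λₙ > 0.
The n=1 mode decays slowest → dominates as t → ∞.
Asymptotic: T ~ c₁ sin(πx/2.9) e^{-λ₁t} with decay rate λ₁ ≈ 1.857.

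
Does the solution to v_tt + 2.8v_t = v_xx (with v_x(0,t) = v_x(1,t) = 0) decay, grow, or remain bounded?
v → constant (steady state). Damping (γ=2.8) dissipates the nonconstant modes; with Neumann BCs the spatial average obeys M''+γM'=0 and tends to a finite limit.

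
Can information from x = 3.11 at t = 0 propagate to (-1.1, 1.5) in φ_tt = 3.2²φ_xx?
Yes. The domain of dependence is [-5.9, 3.7], and 3.11 ∈ [-5.9, 3.7].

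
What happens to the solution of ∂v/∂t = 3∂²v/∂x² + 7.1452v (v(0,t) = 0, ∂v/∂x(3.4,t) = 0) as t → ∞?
v grows unboundedly. Reaction dominates diffusion (r=7.1452 > κπ²/(4L²)≈0.64); solution grows exponentially.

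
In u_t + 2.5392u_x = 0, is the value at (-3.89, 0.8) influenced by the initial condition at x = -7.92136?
No. Only data at x = -5.92136 affects (-3.89, 0.8). Advection has one-way propagation along characteristics.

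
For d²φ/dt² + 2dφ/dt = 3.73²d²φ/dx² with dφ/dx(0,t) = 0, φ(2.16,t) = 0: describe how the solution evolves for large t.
φ → 0. Damping (γ=2) dissipates energy; oscillations decay exponentially.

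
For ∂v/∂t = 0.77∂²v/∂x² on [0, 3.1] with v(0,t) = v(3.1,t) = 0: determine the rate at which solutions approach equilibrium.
Eigenvalues: λₙ = 0.77n²π²/3.1².
First three modes:
  n=1: λ₁ = 0.77π²/3.1² ≈ 0.791
  n=2: λ₂ = 3.08π²/3.1² ≈ 3.163 (4× faster decay)
  n=3: λ₃ = 6.93π²/3.1² ≈ 7.117 (9× faster decay)
As t → ∞, higher modes decay exponentially faster. The n=1 mode dominates: v ~ c₁ sin(πx/3.1) e^{-λ₁t}.
Decay rate: λ₁ = 0.77π²/3.1² ≈ 0.791.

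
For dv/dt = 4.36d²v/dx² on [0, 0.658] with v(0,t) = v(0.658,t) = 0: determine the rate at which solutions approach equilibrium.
Eigenvalues: λₙ = 4.36n²π²/0.658².
First three modes:
  n=1: λ₁ = 4.36π²/0.658² ≈ 99.388
  n=2: λ₂ = 17.44π²/0.658² ≈ 397.552 (4× faster decay)
  n=3: λ₃ = 39.24π²/0.658² ≈ 894.493 (9× faster decay)
As t → ∞, higher modes decay exponentially faster. The n=1 mode dominates: v ~ c₁ sin(πx/0.658) e^{-λ₁t}.
Decay rate: λ₁ = 4.36π²/0.658² ≈ 99.388.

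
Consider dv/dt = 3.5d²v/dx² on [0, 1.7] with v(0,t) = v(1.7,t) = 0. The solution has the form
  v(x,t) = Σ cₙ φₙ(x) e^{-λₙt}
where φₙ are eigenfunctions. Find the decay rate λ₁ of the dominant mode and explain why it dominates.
Eigenvalues: λₙ = 3.5n²π²/1.7².
First three modes:
  n=1: λ₁ = 3.5π²/1.7² ≈ 11.953
  n=2: λ₂ = 14π²/1.7² ≈ 47.811 (4× faster decay)
  n=3: λ₃ = 31.5π²/1.7² ≈ 107.575 (9× faster decay)
As t → ∞, higher modes decay exponentially faster. The n=1 mode dominates: v ~ c₁ sin(πx/1.7) e^{-λ₁t}.
Decay rate: λ₁ = 3.5π²/1.7² ≈ 11.953.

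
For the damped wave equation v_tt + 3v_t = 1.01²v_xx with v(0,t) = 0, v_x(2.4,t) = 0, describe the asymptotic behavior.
v → 0. Damping (γ=3) dissipates energy; oscillations decay exponentially.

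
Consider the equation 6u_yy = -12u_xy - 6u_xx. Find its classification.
Rewriting in standard form: 6u_xx + 12u_xy + 6u_yy = 0. Parabolic. (A = 6, B = 12, C = 6 gives B² - 4AC = 0.)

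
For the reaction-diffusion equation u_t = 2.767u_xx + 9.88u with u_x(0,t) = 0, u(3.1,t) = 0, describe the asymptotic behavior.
u grows unboundedly. Reaction dominates diffusion (r=9.88 > κπ²/(4L²)≈0.71); solution grows exponentially.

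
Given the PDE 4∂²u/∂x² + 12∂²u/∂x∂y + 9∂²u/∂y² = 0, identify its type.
The second-order coefficients are A = 4, B = 12, C = 9. Since B² - 4AC = 0 = 0, this is a parabolic PDE.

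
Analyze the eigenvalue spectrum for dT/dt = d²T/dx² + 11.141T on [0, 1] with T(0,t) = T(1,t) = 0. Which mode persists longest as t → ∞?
Eigenvalues: λₙ = n²π²/1² - 11.141.
First three modes:
  n=1: λ₁ = π² - 11.141 ≈ -1.271
  n=2: λ₂ = 4π² - 11.141 ≈ 28.337
  n=3: λ₃ = 9π² - 11.141 ≈ 77.685
Since π² ≈ 9.87 < 11.141, λ₁ < 0.
The n=1 mode grows fastest (−λₙ is largest for n=1) → dominates.
Asymptotic: T ~ c₁ sin(πx/1) e^{1.271t} (exponential growth at rate −λ₁ ≈ 1.271).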